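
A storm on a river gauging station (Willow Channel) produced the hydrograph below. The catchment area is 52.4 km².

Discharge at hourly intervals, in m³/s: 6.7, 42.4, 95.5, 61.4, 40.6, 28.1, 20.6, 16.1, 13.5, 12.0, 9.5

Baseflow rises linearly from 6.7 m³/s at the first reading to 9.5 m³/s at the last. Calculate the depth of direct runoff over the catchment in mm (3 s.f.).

Direct runoff: 0.00, 35.42, 88.24, 53.86, 32.78, 20.00, 12.22, 7.44, 4.56, 2.78, 0.00 m³/s; ΣQ_DR = 257.3 m³/s.
V = ΣQ_DR · Δt = 257.3 × 3600 s = 9.263 × 10^5 m³.
Over A = 52.4 km², depth = V / A = 17.7 mm.

d ≈ 17.7 mm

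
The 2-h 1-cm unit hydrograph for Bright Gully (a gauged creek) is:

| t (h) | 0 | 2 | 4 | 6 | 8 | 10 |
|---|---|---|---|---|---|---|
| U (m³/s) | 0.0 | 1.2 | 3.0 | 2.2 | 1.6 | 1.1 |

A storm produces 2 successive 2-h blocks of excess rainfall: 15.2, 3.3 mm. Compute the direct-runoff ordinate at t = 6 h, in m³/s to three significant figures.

By discrete convolution, Q_j = Σ (P_i / 10 mm) · U_{j−i}.
At t = 6 h (j=3): Q = (15.2/10)·2.2 + (3.3/10)·3.0 = 4.33 m³/s.

Q ≈ 4.33 m³/s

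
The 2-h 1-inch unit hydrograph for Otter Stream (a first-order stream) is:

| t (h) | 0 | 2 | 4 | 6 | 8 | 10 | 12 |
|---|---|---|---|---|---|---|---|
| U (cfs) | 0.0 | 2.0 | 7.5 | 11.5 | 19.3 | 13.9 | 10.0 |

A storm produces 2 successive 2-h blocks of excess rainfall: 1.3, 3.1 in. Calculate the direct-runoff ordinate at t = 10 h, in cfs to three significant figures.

Q ≈ 77.9 cfs

By discrete convolution, Q_j = Σ (P_i / 1 in) · U_{j−i}.
At t = 10 h (j=5): Q = (1.3/1)·13.9 + (3.1/1)·19.3 = 77.9 cfs.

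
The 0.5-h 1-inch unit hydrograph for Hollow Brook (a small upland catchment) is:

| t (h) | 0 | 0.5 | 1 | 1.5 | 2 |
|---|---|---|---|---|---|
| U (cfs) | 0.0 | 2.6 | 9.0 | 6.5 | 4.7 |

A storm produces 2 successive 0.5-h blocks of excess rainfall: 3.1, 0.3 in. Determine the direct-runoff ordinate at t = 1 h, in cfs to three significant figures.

By discrete convolution, Q_j = Σ (P_i / 1 in) · U_{j−i}.
At t = 1 h (j=2): Q = (3.1/1)·9.0 + (0.3/1)·2.6 = 28.7 cfs.

Q ≈ 28.7 cfs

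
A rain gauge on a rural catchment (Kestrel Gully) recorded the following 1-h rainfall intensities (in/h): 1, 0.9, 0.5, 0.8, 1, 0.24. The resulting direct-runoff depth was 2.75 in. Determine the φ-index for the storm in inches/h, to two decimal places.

Only the 5 blocks with intensity above φ contribute runoff: 1, 0.9, 0.5, 0.8, 1 in/h.
Σ(I−φ)·Δt = d  ⇒  (1+0.9+0.5+0.8+1 − 5φ)·1 = 2.75
φ = (4.200 − 2.75/1) / 5 = 0.29 in/h.

φ ≈ 0.29 in/h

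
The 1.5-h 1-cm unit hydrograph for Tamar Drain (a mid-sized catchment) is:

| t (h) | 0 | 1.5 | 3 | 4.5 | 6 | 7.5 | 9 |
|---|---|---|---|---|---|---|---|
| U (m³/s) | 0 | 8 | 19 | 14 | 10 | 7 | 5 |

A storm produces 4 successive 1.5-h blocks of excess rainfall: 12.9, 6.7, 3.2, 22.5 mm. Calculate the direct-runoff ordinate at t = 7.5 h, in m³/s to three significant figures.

By discrete convolution, Q_j = Σ (P_i / 10 mm) · U_{j−i}.
At t = 7.5 h (j=5): Q = (12.9/10)·7 + (6.7/10)·10 + (3.2/10)·14 + (22.5/10)·19 = 63.0 m³/s.

Q ≈ 63.0 m³/s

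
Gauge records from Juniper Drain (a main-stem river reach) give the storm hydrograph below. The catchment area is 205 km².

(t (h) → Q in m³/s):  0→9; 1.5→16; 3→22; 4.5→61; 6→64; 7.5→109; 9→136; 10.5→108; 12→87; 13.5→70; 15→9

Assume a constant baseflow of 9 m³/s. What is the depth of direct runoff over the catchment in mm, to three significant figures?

d ≈ 15.6 mm

Direct runoff: 0.0, 7.0, 13.0, 52.0, 55.0, 100.0, 127.0, 99.0, 78.0, 61.0, 0.0 m³/s; ΣQ_DR = 592.0 m³/s.
V = ΣQ_DR · Δt = 592.0 × 5400 s = 3.197 × 10^6 m³.
Over A = 205 km², depth = V / A = 15.6 mm.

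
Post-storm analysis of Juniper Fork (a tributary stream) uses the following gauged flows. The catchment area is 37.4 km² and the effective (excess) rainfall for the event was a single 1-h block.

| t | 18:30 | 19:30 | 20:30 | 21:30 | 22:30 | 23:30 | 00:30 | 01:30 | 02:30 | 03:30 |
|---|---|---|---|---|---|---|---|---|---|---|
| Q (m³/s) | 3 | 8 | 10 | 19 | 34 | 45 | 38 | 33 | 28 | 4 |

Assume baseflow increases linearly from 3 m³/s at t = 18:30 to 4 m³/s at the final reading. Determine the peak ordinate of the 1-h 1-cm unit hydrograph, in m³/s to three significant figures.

Direct runoff: 0.00, 4.89, 6.78, 15.67, 30.56, 41.44, 34.33, 29.22, 24.11, 0.00 m³/s; ΣQ_DR = 187.0 m³/s, peak = 41.44 m³/s.
Runoff depth d = ΣQ_DR·Δt / A = 187.0 × 3600 / (37.4 km²) = 18.00 mm.
The 1-cm UH is the DRH scaled by (10 mm)/d, so U_p = 41.44 × 10/18.00 = 23.0 m³/s.

U_p ≈ 23.0 m³/s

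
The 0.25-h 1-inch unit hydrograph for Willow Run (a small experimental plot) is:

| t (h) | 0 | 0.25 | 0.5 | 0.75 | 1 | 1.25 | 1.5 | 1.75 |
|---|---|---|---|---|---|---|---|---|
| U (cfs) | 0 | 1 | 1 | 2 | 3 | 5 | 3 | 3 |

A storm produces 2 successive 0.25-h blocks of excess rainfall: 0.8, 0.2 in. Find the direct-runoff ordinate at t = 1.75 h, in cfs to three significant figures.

By discrete convolution, Q_j = Σ (P_i / 1 in) · U_{j−i}.
At t = 1.75 h (j=7): Q = (0.8/1)·3 + (0.2/1)·3 = 3.00 cfs.

Q ≈ 3.00 cfs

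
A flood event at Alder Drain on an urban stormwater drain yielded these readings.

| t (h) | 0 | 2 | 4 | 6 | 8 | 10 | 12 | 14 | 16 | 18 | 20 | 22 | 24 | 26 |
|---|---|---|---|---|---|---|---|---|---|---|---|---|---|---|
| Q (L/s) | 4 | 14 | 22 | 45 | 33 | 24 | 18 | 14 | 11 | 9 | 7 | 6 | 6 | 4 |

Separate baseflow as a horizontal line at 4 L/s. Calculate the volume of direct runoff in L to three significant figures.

V ≈ 1.16 × 10^6 L

Direct-runoff ordinates (Q − Q_b): 0.0, 10.0, 18.0, 41.0, 29.0, 20.0, 14.0, 10.0, 7.0, 5.0, 3.0, 2.0, 2.0, 0.0 L/s.
ΣQ_DR = 161.0 L/s.
With Δt = 2 h = 7200 s, V = ΣQ_DR · Δt = 161.0 × 7200 = 1.16 × 10^6 L.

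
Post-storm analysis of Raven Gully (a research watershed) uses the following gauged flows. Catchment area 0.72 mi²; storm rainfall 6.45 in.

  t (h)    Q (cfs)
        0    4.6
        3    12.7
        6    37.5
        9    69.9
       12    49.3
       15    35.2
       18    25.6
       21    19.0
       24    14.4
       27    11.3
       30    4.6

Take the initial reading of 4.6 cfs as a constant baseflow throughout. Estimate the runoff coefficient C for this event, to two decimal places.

ΣQ_DR = 233.5 cfs; V = ΣQ_DR·Δt = 2.522 × 10^6 ft³.
Runoff depth d = V / A = 1.508 in.
C = d / P = 1.508 / 6.45 = 0.23.

C ≈ 0.23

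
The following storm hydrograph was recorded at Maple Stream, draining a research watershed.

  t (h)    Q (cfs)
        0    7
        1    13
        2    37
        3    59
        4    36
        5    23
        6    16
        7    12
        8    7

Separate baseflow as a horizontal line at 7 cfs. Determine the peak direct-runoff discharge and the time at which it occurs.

Subtracting baseflow gives direct-runoff ordinates: 0.0, 6.0, 30.0, 52.0, 29.0, 16.0, 9.0, 5.0, 0.0 cfs.
The maximum is 52.0 cfs, occurring at the reading for t = 3 h.

Q_p = 52.0 cfs at t = 3 h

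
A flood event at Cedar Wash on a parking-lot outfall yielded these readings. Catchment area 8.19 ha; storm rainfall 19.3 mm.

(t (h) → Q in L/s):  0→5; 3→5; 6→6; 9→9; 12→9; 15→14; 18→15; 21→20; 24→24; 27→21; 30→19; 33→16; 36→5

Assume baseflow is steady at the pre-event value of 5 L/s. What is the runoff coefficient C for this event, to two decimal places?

ΣQ_DR = 103.0 L/s; V = ΣQ_DR·Δt = 1.112 × 10^6 L.
Runoff depth d = V / A = 13.58 mm.
C = d / P = 13.58 / 19.3 = 0.70.

C ≈ 0.70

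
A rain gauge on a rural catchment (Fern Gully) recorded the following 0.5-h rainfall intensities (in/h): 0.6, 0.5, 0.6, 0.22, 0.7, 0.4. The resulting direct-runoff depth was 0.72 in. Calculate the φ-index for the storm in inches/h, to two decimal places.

φ ≈ 0.27 in/h

Only the 5 blocks with intensity above φ contribute runoff: 0.6, 0.5, 0.6, 0.7, 0.4 in/h.
Σ(I−φ)·Δt = d  ⇒  (0.6+0.5+0.6+0.7+0.4 − 5φ)·0.5 = 0.72
φ = (2.800 − 0.72/0.5) / 5 = 0.27 in/h.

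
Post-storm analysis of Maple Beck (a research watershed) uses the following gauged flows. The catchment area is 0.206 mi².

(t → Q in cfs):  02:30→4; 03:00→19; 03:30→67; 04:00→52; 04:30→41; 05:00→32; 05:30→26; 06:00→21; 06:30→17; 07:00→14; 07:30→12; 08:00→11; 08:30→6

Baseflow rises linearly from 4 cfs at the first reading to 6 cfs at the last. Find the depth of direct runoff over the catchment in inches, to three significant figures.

Direct runoff: 0.00, 14.83, 62.67, 47.50, 36.33, 27.17, 21.00, 15.83, 11.67, 8.50, 6.33, 5.17, 0.00 cfs; ΣQ_DR = 257.0 cfs.
V = ΣQ_DR · Δt = 257.0 × 1800 s = 4.626 × 10^5 ft³.
Over A = 0.206 mi², depth = V / A = 0.967 in.

d ≈ 0.967 in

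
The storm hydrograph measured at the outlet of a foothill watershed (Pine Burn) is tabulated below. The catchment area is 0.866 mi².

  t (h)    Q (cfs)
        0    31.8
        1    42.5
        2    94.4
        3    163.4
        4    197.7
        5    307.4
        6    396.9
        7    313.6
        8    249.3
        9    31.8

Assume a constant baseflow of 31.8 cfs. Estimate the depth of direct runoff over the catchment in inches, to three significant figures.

d ≈ 2.70 in

Direct runoff: 0.0, 10.7, 62.6, 131.6, 165.9, 275.6, 365.1, 281.8, 217.5, 0.0 cfs; ΣQ_DR = 1511 cfs.
V = ΣQ_DR · Δt = 1511 × 3600 s = 5.439 × 10^6 ft³.
Over A = 0.866 mi², depth = V / A = 2.70 in.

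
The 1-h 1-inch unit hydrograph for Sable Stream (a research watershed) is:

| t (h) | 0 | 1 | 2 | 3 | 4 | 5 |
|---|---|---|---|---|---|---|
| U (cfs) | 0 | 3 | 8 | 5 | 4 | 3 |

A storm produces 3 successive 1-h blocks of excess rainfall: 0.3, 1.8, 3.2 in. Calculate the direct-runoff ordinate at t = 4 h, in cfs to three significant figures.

Q ≈ 35.8 cfs

By discrete convolution, Q_j = Σ (P_i / 1 in) · U_{j−i}.
At t = 4 h (j=4): Q = (0.3/1)·4 + (1.8/1)·5 + (3.2/1)·8 = 35.8 cfs.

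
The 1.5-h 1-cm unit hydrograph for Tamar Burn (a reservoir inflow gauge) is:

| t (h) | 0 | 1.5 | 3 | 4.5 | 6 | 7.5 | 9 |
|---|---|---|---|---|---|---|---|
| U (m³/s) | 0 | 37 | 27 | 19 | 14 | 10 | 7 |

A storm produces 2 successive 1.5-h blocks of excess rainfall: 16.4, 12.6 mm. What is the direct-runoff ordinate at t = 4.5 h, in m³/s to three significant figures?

By discrete convolution, Q_j = Σ (P_i / 10 mm) · U_{j−i}.
At t = 4.5 h (j=3): Q = (16.4/10)·19 + (12.6/10)·27 = 65.2 m³/s.

Q ≈ 65.2 m³/s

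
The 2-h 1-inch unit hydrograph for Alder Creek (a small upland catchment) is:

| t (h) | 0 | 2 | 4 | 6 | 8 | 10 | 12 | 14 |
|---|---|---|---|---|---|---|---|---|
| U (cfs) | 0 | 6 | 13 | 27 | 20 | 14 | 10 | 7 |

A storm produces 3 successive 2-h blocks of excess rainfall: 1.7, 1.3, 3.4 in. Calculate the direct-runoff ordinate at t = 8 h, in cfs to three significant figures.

By discrete convolution, Q_j = Σ (P_i / 1 in) · U_{j−i}.
At t = 8 h (j=4): Q = (1.7/1)·20 + (1.3/1)·27 + (3.4/1)·13 = 113 cfs.

Q ≈ 113 cfs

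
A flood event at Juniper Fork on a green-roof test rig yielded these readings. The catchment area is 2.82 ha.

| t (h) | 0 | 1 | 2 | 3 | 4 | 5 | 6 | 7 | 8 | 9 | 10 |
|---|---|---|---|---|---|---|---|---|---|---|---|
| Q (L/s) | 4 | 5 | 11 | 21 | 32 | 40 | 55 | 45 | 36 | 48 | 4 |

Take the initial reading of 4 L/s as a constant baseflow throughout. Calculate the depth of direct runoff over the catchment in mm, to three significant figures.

d ≈ 32.8 mm

Direct runoff: 0.0, 1.0, 7.0, 17.0, 28.0, 36.0, 51.0, 41.0, 32.0, 44.0, 0.0 L/s; ΣQ_DR = 257.0 L/s.
V = ΣQ_DR · Δt = 257.0 × 3600 s = 9.252 × 10^5 L.
Over A = 2.82 ha, depth = V / A = 32.8 mm.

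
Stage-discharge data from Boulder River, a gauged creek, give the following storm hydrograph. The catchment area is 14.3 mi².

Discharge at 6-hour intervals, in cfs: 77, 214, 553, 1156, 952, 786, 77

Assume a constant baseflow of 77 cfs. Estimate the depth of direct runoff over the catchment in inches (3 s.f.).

Direct runoff: 0.0, 137.0, 476.0, 1079.0, 875.0, 709.0, 0.0 cfs; ΣQ_DR = 3276 cfs.
V = ΣQ_DR · Δt = 3276 × 21600 s = 7.076 × 10^7 ft³.
Over A = 14.3 mi², depth = V / A = 2.13 in.

d ≈ 2.13 in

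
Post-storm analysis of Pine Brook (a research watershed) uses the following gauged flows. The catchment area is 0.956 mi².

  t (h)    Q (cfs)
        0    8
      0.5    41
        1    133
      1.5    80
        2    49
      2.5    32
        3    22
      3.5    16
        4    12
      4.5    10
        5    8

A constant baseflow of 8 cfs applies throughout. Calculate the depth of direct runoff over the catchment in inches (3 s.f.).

Direct runoff: 0.0, 33.0, 125.0, 72.0, 41.0, 24.0, 14.0, 8.0, 4.0, 2.0, 0.0 cfs; ΣQ_DR = 323.0 cfs.
V = ΣQ_DR · Δt = 323.0 × 1800 s = 5.814 × 10^5 ft³.
Over A = 0.956 mi², depth = V / A = 0.262 in.

d ≈ 0.262 in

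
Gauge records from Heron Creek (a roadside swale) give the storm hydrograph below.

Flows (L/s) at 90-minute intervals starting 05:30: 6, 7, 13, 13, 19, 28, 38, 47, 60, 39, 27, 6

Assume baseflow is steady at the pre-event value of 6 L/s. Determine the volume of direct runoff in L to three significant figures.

Direct-runoff ordinates (Q − Q_b): 0.0, 1.0, 7.0, 7.0, 13.0, 22.0, 32.0, 41.0, 54.0, 33.0, 21.0, 0.0 L/s.
ΣQ_DR = 231.0 L/s.
With Δt = 1.5 h = 5400 s, V = ΣQ_DR · Δt = 231.0 × 5400 = 1.25 × 10^6 L.

V ≈ 1.25 × 10^6 L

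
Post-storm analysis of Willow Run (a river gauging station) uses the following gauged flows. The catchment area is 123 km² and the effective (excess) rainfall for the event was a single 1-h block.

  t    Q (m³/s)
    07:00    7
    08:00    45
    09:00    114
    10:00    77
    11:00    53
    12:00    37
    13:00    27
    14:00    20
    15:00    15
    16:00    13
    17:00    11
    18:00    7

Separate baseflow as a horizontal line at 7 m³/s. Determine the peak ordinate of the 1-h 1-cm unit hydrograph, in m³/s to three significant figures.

U_p ≈ 107 m³/s

Direct runoff: 0.0, 38.0, 107.0, 70.0, 46.0, 30.0, 20.0, 13.0, 8.0, 6.0, 4.0, 0.0 m³/s; ΣQ_DR = 342.0 m³/s, peak = 107.0 m³/s.
Runoff depth d = ΣQ_DR·Δt / A = 342.0 × 3600 / (123 km²) = 10.01 mm.
The 1-cm UH is the DRH scaled by (10 mm)/d, so U_p = 107.0 × 10/10.01 = 107 m³/s.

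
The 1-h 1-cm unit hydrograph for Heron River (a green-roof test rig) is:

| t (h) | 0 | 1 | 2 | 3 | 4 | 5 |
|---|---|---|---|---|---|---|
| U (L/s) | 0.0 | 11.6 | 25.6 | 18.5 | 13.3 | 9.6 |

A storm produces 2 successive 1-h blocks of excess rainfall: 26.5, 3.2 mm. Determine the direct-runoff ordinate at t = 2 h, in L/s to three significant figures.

Q ≈ 71.6 L/s

By discrete convolution, Q_j = Σ (P_i / 10 mm) · U_{j−i}.
At t = 2 h (j=2): Q = (26.5/10)·25.6 + (3.2/10)·11.6 = 71.6 L/s.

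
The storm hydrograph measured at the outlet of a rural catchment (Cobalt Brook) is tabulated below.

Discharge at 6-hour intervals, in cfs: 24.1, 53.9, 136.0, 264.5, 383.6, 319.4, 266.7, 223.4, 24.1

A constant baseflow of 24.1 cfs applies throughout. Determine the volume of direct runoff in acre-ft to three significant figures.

V ≈ 733 acre-ft

Direct-runoff ordinates (Q − Q_b): 0.0, 29.8, 111.9, 240.4, 359.5, 295.3, 242.6, 199.3, 0.0 cfs.
ΣQ_DR = 1479 cfs.
With Δt = 6 h = 21600 s, V = ΣQ_DR · Δt = 1479 × 21600 = 3.19 × 10^7 ft³ = 733 acre-ft.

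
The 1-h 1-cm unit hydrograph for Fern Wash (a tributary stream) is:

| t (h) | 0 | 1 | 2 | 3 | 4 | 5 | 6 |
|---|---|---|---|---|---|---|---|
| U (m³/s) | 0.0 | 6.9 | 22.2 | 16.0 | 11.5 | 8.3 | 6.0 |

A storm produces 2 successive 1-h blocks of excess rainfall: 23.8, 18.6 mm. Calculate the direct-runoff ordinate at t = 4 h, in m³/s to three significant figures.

By discrete convolution, Q_j = Σ (P_i / 10 mm) · U_{j−i}.
At t = 4 h (j=4): Q = (23.8/10)·11.5 + (18.6/10)·16.0 = 57.1 m³/s.

Q ≈ 57.1 m³/s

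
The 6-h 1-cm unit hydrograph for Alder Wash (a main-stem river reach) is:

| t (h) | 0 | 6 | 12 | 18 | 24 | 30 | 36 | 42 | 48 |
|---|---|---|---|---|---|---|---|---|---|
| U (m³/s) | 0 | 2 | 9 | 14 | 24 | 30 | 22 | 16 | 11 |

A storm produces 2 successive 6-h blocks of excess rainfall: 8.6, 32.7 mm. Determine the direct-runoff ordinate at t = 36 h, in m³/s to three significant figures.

Q ≈ 117 m³/s

By discrete convolution, Q_j = Σ (P_i / 10 mm) · U_{j−i}.
At t = 36 h (j=6): Q = (8.6/10)·22 + (32.7/10)·30 = 117 m³/s.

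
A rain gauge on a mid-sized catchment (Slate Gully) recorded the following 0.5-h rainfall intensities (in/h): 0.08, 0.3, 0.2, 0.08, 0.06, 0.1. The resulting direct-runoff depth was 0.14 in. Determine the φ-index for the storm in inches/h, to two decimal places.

Only the 2 blocks with intensity above φ contribute runoff: 0.3, 0.2 in/h.
Σ(I−φ)·Δt = d  ⇒  (0.3+0.2 − 2φ)·0.5 = 0.14
φ = (0.5000 − 0.14/0.5) / 2 = 0.11 in/h.

φ ≈ 0.11 in/h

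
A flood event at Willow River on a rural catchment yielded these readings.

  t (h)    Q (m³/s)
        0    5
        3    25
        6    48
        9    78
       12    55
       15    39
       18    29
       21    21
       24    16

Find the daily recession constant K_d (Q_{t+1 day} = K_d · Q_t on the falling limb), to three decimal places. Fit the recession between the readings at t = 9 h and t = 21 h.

Between t = 9 h and t = 21 h the flow falls from 78 to 21 m³/s over 4×3 h = 12 h.
Per-interval ratio K = (21/78)^(1/4) = 0.7203; K_d = K^(24/3) = 0.072.

K_d ≈ 0.072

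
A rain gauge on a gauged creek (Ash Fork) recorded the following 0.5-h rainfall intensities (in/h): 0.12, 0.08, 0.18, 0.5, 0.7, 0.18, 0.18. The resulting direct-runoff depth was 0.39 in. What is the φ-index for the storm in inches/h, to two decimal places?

φ ≈ 0.21 in/h

Only the 2 blocks with intensity above φ contribute runoff: 0.5, 0.7 in/h.
Σ(I−φ)·Δt = d  ⇒  (0.5+0.7 − 2φ)·0.5 = 0.39
φ = (1.200 − 0.39/0.5) / 2 = 0.21 in/h.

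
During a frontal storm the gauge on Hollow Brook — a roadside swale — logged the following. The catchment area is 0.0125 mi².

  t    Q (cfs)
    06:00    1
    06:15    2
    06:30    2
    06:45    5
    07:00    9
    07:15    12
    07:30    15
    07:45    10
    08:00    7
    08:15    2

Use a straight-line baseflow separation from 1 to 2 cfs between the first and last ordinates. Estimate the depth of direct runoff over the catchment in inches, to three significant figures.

Direct runoff: 0.00, 0.89, 0.78, 3.67, 7.56, 10.44, 13.33, 8.22, 5.11, 0.00 cfs; ΣQ_DR = 50.00 cfs.
V = ΣQ_DR · Δt = 50.00 × 900 s = 45000 ft³.
Over A = 0.0125 mi², depth = V / A = 1.55 in.

d ≈ 1.55 in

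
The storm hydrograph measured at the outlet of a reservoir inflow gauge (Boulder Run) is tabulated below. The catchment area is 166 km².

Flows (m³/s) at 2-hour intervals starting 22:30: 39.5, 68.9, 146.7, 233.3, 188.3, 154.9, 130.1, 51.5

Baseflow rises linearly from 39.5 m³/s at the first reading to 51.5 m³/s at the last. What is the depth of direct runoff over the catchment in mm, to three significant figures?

Direct runoff: 0.00, 27.69, 103.77, 188.66, 141.94, 106.83, 80.31, 0.00 m³/s; ΣQ_DR = 649.2 m³/s.
V = ΣQ_DR · Δt = 649.2 × 7200 s = 4.674 × 10^6 m³.
Over A = 166 km², depth = V / A = 28.2 mm.

d ≈ 28.2 mm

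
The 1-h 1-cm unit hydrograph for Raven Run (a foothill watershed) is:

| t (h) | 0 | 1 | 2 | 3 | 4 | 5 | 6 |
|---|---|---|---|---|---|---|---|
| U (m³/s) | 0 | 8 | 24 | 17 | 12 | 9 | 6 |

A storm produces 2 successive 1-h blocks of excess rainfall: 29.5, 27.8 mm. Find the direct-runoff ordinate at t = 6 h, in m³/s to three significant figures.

Q ≈ 42.7 m³/s

By discrete convolution, Q_j = Σ (P_i / 10 mm) · U_{j−i}.
At t = 6 h (j=6): Q = (29.5/10)·6 + (27.8/10)·9 = 42.7 m³/s.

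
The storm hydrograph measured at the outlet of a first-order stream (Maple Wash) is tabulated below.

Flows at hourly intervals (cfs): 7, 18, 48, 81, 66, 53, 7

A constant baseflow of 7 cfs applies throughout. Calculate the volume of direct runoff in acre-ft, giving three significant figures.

Direct-runoff ordinates (Q − Q_b): 0.0, 11.0, 41.0, 74.0, 59.0, 46.0, 0.0 cfs.
ΣQ_DR = 231.0 cfs.
With Δt = 1 h = 3600 s, V = ΣQ_DR · Δt = 231.0 × 3600 = 8.32 × 10^5 ft³ = 19.1 acre-ft.

V ≈ 19.1 acre-ft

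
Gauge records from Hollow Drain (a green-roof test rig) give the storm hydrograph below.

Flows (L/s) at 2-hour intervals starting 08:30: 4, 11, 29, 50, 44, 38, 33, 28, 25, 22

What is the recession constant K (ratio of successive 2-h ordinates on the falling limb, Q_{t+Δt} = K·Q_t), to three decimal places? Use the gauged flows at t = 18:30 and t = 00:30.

Using the recession-limb readings at t = 18:30 and t = 00:30: Q falls from 38 to 25 L/s over 3 intervals.
K = (Q₂/Q₁)^(1/3) = (25/38)^(1/3) = 0.870.

K ≈ 0.870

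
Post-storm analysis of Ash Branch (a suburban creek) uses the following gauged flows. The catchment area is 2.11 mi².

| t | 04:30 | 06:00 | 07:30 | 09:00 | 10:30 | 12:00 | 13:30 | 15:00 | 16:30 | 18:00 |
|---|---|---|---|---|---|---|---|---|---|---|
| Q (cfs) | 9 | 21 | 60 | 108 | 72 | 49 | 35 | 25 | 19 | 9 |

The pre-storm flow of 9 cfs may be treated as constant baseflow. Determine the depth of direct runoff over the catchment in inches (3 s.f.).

Direct runoff: 0.0, 12.0, 51.0, 99.0, 63.0, 40.0, 26.0, 16.0, 10.0, 0.0 cfs; ΣQ_DR = 317.0 cfs.
V = ΣQ_DR · Δt = 317.0 × 5400 s = 1.712 × 10^6 ft³.
Over A = 2.11 mi², depth = V / A = 0.349 in.

d ≈ 0.349 in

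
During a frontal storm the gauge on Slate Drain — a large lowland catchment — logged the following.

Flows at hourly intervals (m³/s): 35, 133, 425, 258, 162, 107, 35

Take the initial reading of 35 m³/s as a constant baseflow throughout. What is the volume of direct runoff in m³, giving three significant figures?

Direct-runoff ordinates (Q − Q_b): 0.0, 98.0, 390.0, 223.0, 127.0, 72.0, 0.0 m³/s.
ΣQ_DR = 910.0 m³/s.
With Δt = 1 h = 3600 s, V = ΣQ_DR · Δt = 910.0 × 3600 = 3.28 × 10^6 m³.

V ≈ 3.28 × 10^6 m³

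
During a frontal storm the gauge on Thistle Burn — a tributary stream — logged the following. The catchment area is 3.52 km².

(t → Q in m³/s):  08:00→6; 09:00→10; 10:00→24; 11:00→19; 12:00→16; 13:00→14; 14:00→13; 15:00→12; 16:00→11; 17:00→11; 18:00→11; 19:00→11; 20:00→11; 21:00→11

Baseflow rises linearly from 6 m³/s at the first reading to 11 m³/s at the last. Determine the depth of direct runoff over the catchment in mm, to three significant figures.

d ≈ 62.4 mm

Direct runoff: 0.00, 3.62, 17.23, 11.85, 8.46, 6.08, 4.69, 3.31, 1.92, 1.54, 1.15, 0.77, 0.38, 0.00 m³/s; ΣQ_DR = 61.00 m³/s.
V = ΣQ_DR · Δt = 61.00 × 3600 s = 2.196 × 10^5 m³.
Over A = 3.52 km², depth = V / A = 62.4 mm.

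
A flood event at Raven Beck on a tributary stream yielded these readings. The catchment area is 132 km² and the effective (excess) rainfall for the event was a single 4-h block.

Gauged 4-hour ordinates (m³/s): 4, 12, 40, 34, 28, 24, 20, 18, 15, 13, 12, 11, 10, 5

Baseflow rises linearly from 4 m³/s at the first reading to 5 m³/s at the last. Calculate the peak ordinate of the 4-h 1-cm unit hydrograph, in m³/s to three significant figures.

Direct runoff: 0.00, 7.92, 35.85, 29.77, 23.69, 19.62, 15.54, 13.46, 10.38, 8.31, 7.23, 6.15, 5.08, 0.00 m³/s; ΣQ_DR = 183.0 m³/s, peak = 35.85 m³/s.
Runoff depth d = ΣQ_DR·Δt / A = 183.0 × 14400 / (132 km²) = 19.96 mm.
The 1-cm UH is the DRH scaled by (10 mm)/d, so U_p = 35.85 × 10/19.96 = 18.0 m³/s.

U_p ≈ 18.0 m³/s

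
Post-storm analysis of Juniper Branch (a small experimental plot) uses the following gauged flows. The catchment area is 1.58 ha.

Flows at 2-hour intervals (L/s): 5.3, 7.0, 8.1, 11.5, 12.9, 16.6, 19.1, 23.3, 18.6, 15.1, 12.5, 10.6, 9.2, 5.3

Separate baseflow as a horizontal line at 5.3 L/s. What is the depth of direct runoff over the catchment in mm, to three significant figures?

Direct runoff: 0.0, 1.7, 2.8, 6.2, 7.6, 11.3, 13.8, 18.0, 13.3, 9.8, 7.2, 5.3, 3.9, 0.0 L/s; ΣQ_DR = 100.9 L/s.
V = ΣQ_DR · Δt = 100.9 × 7200 s = 7.265 × 10^5 L.
Over A = 1.58 ha, depth = V / A = 46.0 mm.

d ≈ 46.0 mm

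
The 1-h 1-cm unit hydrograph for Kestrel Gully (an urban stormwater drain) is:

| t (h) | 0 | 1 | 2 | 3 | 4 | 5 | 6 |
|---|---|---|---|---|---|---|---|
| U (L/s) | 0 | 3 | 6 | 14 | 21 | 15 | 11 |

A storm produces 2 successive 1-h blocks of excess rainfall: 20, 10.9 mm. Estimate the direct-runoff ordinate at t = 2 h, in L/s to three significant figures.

By discrete convolution, Q_j = Σ (P_i / 10 mm) · U_{j−i}.
At t = 2 h (j=2): Q = (20/10)·6 + (10.9/10)·3 = 15.3 L/s.

Q ≈ 15.3 L/s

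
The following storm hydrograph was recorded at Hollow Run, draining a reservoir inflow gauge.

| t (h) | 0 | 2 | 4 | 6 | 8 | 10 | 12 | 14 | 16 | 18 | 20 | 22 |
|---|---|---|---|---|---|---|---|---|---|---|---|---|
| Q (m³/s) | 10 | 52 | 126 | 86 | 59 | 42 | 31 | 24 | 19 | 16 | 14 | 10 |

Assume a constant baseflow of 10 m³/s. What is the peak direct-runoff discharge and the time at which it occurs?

Subtracting baseflow gives direct-runoff ordinates: 0.0, 42.0, 116.0, 76.0, 49.0, 32.0, 21.0, 14.0, 9.0, 6.0, 4.0, 0.0 m³/s.
The maximum is 116.0 m³/s, occurring at the reading for t = 4 h.

Q_p = 116.0 m³/s at t = 4 h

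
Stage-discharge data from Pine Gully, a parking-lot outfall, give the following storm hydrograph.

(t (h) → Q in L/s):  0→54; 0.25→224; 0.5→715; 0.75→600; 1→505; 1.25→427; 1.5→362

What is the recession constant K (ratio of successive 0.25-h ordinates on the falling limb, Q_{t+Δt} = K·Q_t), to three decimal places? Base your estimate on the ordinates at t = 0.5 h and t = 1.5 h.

K ≈ 0.844

Using the recession-limb readings at t = 0.5 h and t = 1.5 h: Q falls from 715 to 362 L/s over 4 intervals.
K = (Q₂/Q₁)^(1/4) = (362/715)^(1/4) = 0.844.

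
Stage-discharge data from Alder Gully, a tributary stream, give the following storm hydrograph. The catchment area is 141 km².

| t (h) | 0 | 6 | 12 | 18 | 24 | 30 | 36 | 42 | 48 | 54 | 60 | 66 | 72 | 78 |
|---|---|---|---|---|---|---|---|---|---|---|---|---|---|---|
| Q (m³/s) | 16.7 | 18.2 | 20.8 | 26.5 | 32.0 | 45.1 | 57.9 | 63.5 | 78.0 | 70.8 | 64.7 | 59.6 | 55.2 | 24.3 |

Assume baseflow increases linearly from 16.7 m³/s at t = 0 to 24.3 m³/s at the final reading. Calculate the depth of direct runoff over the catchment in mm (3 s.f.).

d ≈ 53.1 mm

Direct runoff: 0.00, 0.92, 2.93, 8.05, 12.96, 25.48, 37.69, 42.71, 56.62, 48.84, 42.15, 36.47, 31.48, 0.00 m³/s; ΣQ_DR = 346.3 m³/s.
V = ΣQ_DR · Δt = 346.3 × 21600 s = 7.480 × 10^6 m³.
Over A = 141 km², depth = V / A = 53.1 mm.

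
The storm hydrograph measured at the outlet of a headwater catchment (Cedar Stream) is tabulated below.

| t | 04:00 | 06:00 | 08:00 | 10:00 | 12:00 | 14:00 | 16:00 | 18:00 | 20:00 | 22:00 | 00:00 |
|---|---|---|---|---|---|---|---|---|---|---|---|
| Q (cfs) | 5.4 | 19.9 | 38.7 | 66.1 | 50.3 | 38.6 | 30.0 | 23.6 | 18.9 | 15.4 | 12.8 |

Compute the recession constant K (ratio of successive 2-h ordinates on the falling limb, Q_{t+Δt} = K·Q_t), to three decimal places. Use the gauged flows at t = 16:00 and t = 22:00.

K ≈ 0.801

Using the recession-limb readings at t = 16:00 and t = 22:00: Q falls from 30.0 to 15.4 cfs over 3 intervals.
K = (Q₂/Q₁)^(1/3) = (15.4/30.0)^(1/3) = 0.801.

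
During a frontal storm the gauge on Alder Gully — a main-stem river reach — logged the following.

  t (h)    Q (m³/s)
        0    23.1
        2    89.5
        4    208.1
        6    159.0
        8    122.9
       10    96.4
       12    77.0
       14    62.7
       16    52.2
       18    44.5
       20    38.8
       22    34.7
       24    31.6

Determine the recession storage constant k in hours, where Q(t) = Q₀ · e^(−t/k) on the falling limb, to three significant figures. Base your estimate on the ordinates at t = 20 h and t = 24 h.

On the falling limb, Q drops from 38.8 to 31.6 m³/s between t = 20 h and t = 24 h (Δt = 4 h).
k = −Δt / ln(Q₂/Q₁) = −4 / ln(31.6/38.8) = 19.5 h.

k ≈ 19.5 h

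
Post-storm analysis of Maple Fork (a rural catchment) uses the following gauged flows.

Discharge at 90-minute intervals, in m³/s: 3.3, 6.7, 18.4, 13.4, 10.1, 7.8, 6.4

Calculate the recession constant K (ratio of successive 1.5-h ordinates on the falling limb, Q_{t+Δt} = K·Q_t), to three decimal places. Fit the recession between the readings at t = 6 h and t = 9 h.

K ≈ 0.796

Using the recession-limb readings at t = 6 h and t = 9 h: Q falls from 10.1 to 6.4 m³/s over 2 intervals.
K = (Q₂/Q₁)^(1/2) = (6.4/10.1)^(1/2) = 0.796.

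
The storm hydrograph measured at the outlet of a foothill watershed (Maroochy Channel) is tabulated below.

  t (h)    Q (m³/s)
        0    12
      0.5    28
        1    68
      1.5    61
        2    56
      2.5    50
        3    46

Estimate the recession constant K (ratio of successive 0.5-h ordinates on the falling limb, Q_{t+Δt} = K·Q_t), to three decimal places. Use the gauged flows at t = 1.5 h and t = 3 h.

Using the recession-limb readings at t = 1.5 h and t = 3 h: Q falls from 61 to 46 m³/s over 3 intervals.
K = (Q₂/Q₁)^(1/3) = (46/61)^(1/3) = 0.910.

K ≈ 0.910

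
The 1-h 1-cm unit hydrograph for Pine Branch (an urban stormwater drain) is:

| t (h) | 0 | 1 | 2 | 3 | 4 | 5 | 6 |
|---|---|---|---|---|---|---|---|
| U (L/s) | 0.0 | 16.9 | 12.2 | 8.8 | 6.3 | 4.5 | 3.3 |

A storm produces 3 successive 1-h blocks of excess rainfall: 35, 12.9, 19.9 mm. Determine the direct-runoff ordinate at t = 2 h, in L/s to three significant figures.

Q ≈ 64.5 L/s

By discrete convolution, Q_j = Σ (P_i / 10 mm) · U_{j−i}.
At t = 2 h (j=2): Q = (35/10)·12.2 + (12.9/10)·16.9 + (19.9/10)·0.0 = 64.5 L/s.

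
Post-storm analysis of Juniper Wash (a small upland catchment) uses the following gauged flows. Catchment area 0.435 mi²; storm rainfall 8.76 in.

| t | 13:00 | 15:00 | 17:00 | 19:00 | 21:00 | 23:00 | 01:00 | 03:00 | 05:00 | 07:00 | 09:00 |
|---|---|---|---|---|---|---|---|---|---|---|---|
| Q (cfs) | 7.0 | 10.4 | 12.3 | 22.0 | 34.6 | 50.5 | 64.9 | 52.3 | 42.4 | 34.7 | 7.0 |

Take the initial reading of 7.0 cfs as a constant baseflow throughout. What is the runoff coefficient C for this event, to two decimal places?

ΣQ_DR = 261.1 cfs; V = ΣQ_DR·Δt = 1.880 × 10^6 ft³.
Runoff depth d = V / A = 1.860 in.
C = d / P = 1.860 / 8.76 = 0.21.

C ≈ 0.21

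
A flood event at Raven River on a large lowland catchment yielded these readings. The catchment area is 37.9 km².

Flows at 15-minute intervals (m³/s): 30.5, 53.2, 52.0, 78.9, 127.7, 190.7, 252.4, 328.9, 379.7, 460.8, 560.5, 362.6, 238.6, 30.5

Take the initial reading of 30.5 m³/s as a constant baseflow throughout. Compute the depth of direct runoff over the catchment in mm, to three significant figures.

d ≈ 64.6 mm

Direct runoff: 0.0, 22.7, 21.5, 48.4, 97.2, 160.2, 221.9, 298.4, 349.2, 430.3, 530.0, 332.1, 208.1, 0.0 m³/s; ΣQ_DR = 2720 m³/s.
V = ΣQ_DR · Δt = 2720 × 900 s = 2.448 × 10^6 m³.
Over A = 37.9 km², depth = V / A = 64.6 mm.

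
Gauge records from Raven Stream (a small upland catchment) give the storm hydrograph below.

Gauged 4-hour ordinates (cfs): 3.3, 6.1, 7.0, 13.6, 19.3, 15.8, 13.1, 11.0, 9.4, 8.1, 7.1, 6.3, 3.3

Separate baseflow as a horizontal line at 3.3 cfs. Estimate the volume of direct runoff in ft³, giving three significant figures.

V ≈ 1.16 × 10^6 ft³

Direct-runoff ordinates (Q − Q_b): 0.0, 2.8, 3.7, 10.3, 16.0, 12.5, 9.8, 7.7, 6.1, 4.8, 3.8, 3.0, 0.0 cfs.
ΣQ_DR = 80.50 cfs.
With Δt = 4 h = 14400 s, V = ΣQ_DR · Δt = 80.50 × 14400 = 1.16 × 10^6 ft³.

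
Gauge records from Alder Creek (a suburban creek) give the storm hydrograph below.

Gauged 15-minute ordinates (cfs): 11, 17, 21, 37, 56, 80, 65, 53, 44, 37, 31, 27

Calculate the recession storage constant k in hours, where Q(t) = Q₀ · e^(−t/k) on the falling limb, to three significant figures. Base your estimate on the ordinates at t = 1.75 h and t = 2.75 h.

On the falling limb, Q drops from 53 to 27 cfs between t = 1.75 h and t = 2.75 h (Δt = 1 h).
k = −Δt / ln(Q₂/Q₁) = −1 / ln(27/53) = 1.48 h.

k ≈ 1.48 h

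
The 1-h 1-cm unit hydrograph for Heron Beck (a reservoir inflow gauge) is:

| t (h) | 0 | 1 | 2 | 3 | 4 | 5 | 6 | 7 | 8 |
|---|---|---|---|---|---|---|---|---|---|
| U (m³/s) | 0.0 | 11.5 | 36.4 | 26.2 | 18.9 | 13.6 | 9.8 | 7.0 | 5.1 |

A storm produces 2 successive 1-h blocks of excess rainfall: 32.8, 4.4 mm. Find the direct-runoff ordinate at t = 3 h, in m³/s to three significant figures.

By discrete convolution, Q_j = Σ (P_i / 10 mm) · U_{j−i}.
At t = 3 h (j=3): Q = (32.8/10)·26.2 + (4.4/10)·36.4 = 102 m³/s.

Q ≈ 102 m³/s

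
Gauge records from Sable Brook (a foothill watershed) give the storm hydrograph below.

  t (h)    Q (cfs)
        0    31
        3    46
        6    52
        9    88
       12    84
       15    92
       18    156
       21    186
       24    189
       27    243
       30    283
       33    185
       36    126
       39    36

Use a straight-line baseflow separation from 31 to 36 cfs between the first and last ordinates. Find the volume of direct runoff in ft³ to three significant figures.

Direct-runoff ordinates (Q − Q_b): 0.00, 14.62, 20.23, 55.85, 51.46, 59.08, 122.69, 152.31, 154.92, 208.54, 248.15, 149.77, 90.38, 0.00 cfs.
ΣQ_DR = 1328 cfs.
With Δt = 3 h = 10800 s, V = ΣQ_DR · Δt = 1328 × 10800 = 1.43 × 10^7 ft³.

V ≈ 1.43 × 10^7 ft³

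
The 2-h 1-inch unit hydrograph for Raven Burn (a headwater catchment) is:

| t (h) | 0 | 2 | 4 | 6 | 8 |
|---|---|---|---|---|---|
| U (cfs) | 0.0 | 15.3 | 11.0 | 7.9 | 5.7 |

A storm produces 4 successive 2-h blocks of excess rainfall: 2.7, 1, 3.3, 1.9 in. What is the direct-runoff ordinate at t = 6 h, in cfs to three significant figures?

By discrete convolution, Q_j = Σ (P_i / 1 in) · U_{j−i}.
At t = 6 h (j=3): Q = (2.7/1)·7.9 + (1/1)·11.0 + (3.3/1)·15.3 + (1.9/1)·0.0 = 82.8 cfs.

Q ≈ 82.8 cfs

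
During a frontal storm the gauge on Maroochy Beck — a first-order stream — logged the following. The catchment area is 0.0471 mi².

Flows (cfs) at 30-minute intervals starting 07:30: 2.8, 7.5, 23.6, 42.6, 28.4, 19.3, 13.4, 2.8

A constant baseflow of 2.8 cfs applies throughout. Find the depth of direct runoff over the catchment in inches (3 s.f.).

d ≈ 1.94 in

Direct runoff: 0.0, 4.7, 20.8, 39.8, 25.6, 16.5, 10.6, 0.0 cfs; ΣQ_DR = 118.0 cfs.
V = ΣQ_DR · Δt = 118.0 × 1800 s = 2.124 × 10^5 ft³.
Over A = 0.0471 mi², depth = V / A = 1.94 in.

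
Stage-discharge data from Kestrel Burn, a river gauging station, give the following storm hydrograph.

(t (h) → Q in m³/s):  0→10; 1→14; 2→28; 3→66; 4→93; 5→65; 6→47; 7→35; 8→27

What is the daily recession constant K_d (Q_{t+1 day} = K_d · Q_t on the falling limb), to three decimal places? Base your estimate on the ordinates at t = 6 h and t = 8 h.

Between t = 6 h and t = 8 h the flow falls from 47 to 27 m³/s over 2×1 h = 2 h.
Per-interval ratio K = (27/47)^(1/2) = 0.7579; K_d = K^(24/1) = 0.001.

K_d ≈ 0.001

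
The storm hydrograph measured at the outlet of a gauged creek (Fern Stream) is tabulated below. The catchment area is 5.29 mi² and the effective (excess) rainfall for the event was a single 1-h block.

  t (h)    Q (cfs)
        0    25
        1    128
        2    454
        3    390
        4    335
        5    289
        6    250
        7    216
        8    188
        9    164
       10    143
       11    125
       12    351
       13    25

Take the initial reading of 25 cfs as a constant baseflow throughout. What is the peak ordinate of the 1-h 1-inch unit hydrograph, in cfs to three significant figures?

Direct runoff: 0.0, 103.0, 429.0, 365.0, 310.0, 264.0, 225.0, 191.0, 163.0, 139.0, 118.0, 100.0, 326.0, 0.0 cfs; ΣQ_DR = 2733 cfs, peak = 429.0 cfs.
Runoff depth d = ΣQ_DR·Δt / A = 2733 × 3600 / (5.29 mi²) = 0.8006 in.
The 1-inch UH is the DRH scaled by (1 in)/d, so U_p = 429.0 × 1/0.8006 = 536 cfs.

U_p ≈ 536 cfs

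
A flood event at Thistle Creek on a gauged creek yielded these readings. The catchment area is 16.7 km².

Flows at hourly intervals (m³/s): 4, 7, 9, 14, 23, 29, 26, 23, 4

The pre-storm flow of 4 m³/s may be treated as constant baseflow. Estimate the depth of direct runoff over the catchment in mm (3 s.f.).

Direct runoff: 0.0, 3.0, 5.0, 10.0, 19.0, 25.0, 22.0, 19.0, 0.0 m³/s; ΣQ_DR = 103.0 m³/s.
V = ΣQ_DR · Δt = 103.0 × 3600 s = 3.708 × 10^5 m³.
Over A = 16.7 km², depth = V / A = 22.2 mm.

d ≈ 22.2 mm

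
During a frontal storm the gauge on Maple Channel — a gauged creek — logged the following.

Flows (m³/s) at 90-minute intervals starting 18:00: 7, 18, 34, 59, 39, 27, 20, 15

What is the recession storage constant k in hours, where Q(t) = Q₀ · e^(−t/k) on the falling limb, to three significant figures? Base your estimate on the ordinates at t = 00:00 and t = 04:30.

On the falling limb, Q drops from 39 to 15 m³/s between t = 00:00 and t = 04:30 (Δt = 4.5 h).
k = −Δt / ln(Q₂/Q₁) = −4.5 / ln(15/39) = 4.71 h.

k ≈ 4.71 h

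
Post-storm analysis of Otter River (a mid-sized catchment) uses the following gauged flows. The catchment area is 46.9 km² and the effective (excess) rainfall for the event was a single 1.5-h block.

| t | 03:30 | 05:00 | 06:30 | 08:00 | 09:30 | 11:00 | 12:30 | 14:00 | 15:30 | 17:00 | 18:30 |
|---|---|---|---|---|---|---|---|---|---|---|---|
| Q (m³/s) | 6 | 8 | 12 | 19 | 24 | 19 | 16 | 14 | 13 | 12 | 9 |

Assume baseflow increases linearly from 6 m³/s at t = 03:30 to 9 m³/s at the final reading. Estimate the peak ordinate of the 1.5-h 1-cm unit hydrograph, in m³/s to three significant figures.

Direct runoff: 0.00, 1.70, 5.40, 12.10, 16.80, 11.50, 8.20, 5.90, 4.60, 3.30, 0.00 m³/s; ΣQ_DR = 69.50 m³/s, peak = 16.80 m³/s.
Runoff depth d = ΣQ_DR·Δt / A = 69.50 × 5400 / (46.9 km²) = 8.002 mm.
The 1-cm UH is the DRH scaled by (10 mm)/d, so U_p = 16.80 × 10/8.002 = 21.0 m³/s.

U_p ≈ 21.0 m³/s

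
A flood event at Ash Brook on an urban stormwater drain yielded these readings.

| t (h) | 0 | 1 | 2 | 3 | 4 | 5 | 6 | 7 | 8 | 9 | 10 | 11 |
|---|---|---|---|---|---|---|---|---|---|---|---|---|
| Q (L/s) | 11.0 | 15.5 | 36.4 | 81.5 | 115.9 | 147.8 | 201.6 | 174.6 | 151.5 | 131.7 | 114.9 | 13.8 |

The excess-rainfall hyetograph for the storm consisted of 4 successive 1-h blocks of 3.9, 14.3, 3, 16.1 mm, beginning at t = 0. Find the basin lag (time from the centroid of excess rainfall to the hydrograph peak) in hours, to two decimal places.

Centroid of excess rainfall: t_c = Σ P_i·t̄_i / ΣP_i = 2.3391 h (block centres at 0.5, 1.5, 2.5, 3.5 h).
Hydrograph peak occurs at t = 6 h, so basin lag t_L = 6 − 2.3391 = 3.66 h.

t_L ≈ 3.66 h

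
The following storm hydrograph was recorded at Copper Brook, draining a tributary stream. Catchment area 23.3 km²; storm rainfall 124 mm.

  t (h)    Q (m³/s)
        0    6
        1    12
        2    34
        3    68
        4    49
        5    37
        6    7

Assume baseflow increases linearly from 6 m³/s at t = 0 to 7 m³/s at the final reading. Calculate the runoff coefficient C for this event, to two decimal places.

ΣQ_DR = 167.5 m³/s; V = ΣQ_DR·Δt = 6.030 × 10^5 m³.
Runoff depth d = V / A = 25.88 mm.
C = d / P = 25.88 / 124 = 0.21.

C ≈ 0.21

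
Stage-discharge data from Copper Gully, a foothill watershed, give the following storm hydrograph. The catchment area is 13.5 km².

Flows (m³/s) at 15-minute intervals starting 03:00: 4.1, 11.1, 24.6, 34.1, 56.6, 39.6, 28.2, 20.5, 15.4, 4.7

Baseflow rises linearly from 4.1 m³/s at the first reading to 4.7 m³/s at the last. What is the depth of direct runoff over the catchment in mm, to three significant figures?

d ≈ 13.0 mm

Direct runoff: 0.00, 6.93, 20.37, 29.80, 52.23, 35.17, 23.70, 15.93, 10.77, 0.00 m³/s; ΣQ_DR = 194.9 m³/s.
V = ΣQ_DR · Δt = 194.9 × 900 s = 1.754 × 10^5 m³.
Over A = 13.5 km², depth = V / A = 13.0 mm.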